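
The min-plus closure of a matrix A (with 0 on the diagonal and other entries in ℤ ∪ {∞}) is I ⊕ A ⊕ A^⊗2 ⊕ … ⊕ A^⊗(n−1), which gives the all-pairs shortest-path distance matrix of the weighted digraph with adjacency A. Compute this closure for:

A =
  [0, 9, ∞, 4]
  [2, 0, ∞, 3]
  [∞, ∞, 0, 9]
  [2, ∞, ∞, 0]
Closure =
  [0, 9, ∞, 4]
  [2, 0, ∞, 3]
  [11, 20, 0, 9]
  [2, 11, ∞, 0]

This is the Floyd-Warshall all-pairs shortest-path computation. For each intermediate vertex k = 0, 1, …, 3, update dist[i][j] ← min(dist[i][j], dist[i][k] + dist[k][j]). The final matrix gives, for each (i, j), the minimum total weight of any directed path from i to j (possibly empty when i = j).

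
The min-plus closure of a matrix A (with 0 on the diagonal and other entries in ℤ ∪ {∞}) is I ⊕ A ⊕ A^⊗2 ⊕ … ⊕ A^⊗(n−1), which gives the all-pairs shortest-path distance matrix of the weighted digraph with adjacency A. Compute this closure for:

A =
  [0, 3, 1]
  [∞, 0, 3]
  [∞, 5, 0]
Closure =
  [0, 3, 1]
  [∞, 0, 3]
  [∞, 5, 0]

This is the Floyd-Warshall all-pairs shortest-path computation. For each intermediate vertex k = 0, 1, …, 2, update dist[i][j] ← min(dist[i][j], dist[i][k] + dist[k][j]). The final matrix gives, for each (i, j), the minimum total weight of any directed path from i to j (possibly empty when i = j).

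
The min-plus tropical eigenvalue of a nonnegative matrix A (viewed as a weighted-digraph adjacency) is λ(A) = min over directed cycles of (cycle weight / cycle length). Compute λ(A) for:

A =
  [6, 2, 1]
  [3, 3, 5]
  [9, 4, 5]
λ(A) = 5/2

Enumerate directed cycles and compute their means (weight / length). Sample:
  cycle 0 → 0: weight = 6, length = 1, mean = 6/1 ≈ 6.000
  cycle 1 → 1: weight = 3, length = 1, mean = 3/1 ≈ 3.000
  cycle 2 → 2: weight = 5, length = 1, mean = 5/1 ≈ 5.000
  cycle 0 → 1 → 0: weight = 5, length = 2, mean = 5/2 ≈ 2.500
  cycle 0 → 2 → 0: weight = 10, length = 2, mean = 10/2 ≈ 5.000
  cycle 1 → 0 → 1: weight = 5, length = 2, mean = 5/2 ≈ 2.500
Minimum mean = 2.500, attained e.g. along the cycle 0 → 1 → 0 with weight 5 and length 2. So λ(A) = 5/2 = 5/2.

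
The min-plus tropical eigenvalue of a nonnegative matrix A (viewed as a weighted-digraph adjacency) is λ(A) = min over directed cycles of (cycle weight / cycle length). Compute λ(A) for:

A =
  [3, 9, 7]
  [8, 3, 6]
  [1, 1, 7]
λ(A) = 3

Enumerate directed cycles and compute their means (weight / length). Sample:
  cycle 0 → 0: weight = 3, length = 1, mean = 3/1 ≈ 3.000
  cycle 1 → 1: weight = 3, length = 1, mean = 3/1 ≈ 3.000
  cycle 2 → 2: weight = 7, length = 1, mean = 7/1 ≈ 7.000
  cycle 0 → 1 → 0: weight = 17, length = 2, mean = 17/2 ≈ 8.500
  cycle 0 → 2 → 0: weight = 8, length = 2, mean = 8/2 ≈ 4.000
  cycle 1 → 0 → 1: weight = 17, length = 2, mean = 17/2 ≈ 8.500
Minimum mean = 3.000, attained e.g. along the cycle 0 → 0 with weight 3 and length 1. So λ(A) = 3/1 = 3.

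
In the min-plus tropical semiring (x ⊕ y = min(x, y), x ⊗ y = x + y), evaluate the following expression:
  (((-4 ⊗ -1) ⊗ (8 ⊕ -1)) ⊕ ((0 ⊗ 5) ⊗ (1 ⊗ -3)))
(((-4 ⊗ -1) ⊗ (8 ⊕ -1)) ⊕ ((0 ⊗ 5) ⊗ (1 ⊗ -3))) = -6

Expand innermost to outermost. Recall ⊕ takes the minimum of its arguments and ⊗ takes their sum. Working out the expression (((-4 ⊗ -1) ⊗ (8 ⊕ -1)) ⊕ ((0 ⊗ 5) ⊗ (1 ⊗ -3))) gives -6.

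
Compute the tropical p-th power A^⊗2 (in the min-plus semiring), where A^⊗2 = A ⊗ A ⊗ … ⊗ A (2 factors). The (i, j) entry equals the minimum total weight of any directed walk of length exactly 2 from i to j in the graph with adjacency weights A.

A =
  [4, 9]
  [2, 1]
A^⊗2 =
  [8, 10]
  [3, 2]

Each entry (A^⊗2)_ij equals the minimum over all length-2 walks i = v_0 → v_1 → … → v_2 = j of Σ_t A[v_t][v_{t+1}]. For example, for (i, j) = (0, 1) we minimise over 2 possible intermediate vertex sequences; the minimum is 10, attained along the walk 0 → 1 → 1.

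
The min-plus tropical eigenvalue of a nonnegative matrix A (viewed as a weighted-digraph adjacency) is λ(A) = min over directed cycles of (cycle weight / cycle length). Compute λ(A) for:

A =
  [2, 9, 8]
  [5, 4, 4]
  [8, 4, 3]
λ(A) = 2

Enumerate directed cycles and compute their means (weight / length). Sample:
  cycle 0 → 0: weight = 2, length = 1, mean = 2/1 ≈ 2.000
  cycle 1 → 1: weight = 4, length = 1, mean = 4/1 ≈ 4.000
  cycle 2 → 2: weight = 3, length = 1, mean = 3/1 ≈ 3.000
  cycle 0 → 1 → 0: weight = 14, length = 2, mean = 14/2 ≈ 7.000
  cycle 0 → 2 → 0: weight = 16, length = 2, mean = 16/2 ≈ 8.000
  cycle 1 → 0 → 1: weight = 14, length = 2, mean = 14/2 ≈ 7.000
Minimum mean = 2.000, attained e.g. along the cycle 0 → 0 with weight 2 and length 1. So λ(A) = 2/1 = 2.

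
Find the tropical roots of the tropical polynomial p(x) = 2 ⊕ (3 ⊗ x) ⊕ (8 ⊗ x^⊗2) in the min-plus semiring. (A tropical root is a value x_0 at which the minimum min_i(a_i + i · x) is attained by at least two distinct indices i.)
Roots: {-5, -1}

Each tropical root is a break point of the lower envelope of the lines y = a_i + i · x (there are 3 lines, with slopes 0, 1, ..., 2). Only the lines that attain the minimum somewhere contribute to roots; other lines are dominated. Here the surviving (envelope) indices are i = 2, i = 1, i = 0.
Intersections between consecutive envelope lines give the roots: for adjacent envelope indices i < j the intersection is x = (a_i − a_j) / (j − i). Reading off the sorted break points: {-5, -1}.
Verification: at each break x_0, at least two indices attain the minimum of min_i(a_i + i · x_0).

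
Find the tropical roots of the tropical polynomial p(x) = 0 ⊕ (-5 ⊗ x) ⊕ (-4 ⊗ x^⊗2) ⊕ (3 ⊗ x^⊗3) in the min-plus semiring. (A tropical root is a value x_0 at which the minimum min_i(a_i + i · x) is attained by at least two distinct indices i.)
Roots: {-7, -1, 5}

Each tropical root is a break point of the lower envelope of the lines y = a_i + i · x (there are 4 lines, with slopes 0, 1, ..., 3). Only the lines that attain the minimum somewhere contribute to roots; other lines are dominated. Here the surviving (envelope) indices are i = 3, i = 2, i = 1, i = 0.
Intersections between consecutive envelope lines give the roots: for adjacent envelope indices i < j the intersection is x = (a_i − a_j) / (j − i). Reading off the sorted break points: {-7, -1, 5}.
Verification: at each break x_0, at least two indices attain the minimum of min_i(a_i + i · x_0).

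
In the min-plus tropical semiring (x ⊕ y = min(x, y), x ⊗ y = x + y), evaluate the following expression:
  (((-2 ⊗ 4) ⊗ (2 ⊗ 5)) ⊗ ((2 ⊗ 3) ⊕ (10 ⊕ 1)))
(((-2 ⊗ 4) ⊗ (2 ⊗ 5)) ⊗ ((2 ⊗ 3) ⊕ (10 ⊕ 1))) = 10

Expand innermost to outermost. Recall ⊕ takes the minimum of its arguments and ⊗ takes their sum. Working out the expression (((-2 ⊗ 4) ⊗ (2 ⊗ 5)) ⊗ ((2 ⊗ 3) ⊕ (10 ⊕ 1))) gives 10.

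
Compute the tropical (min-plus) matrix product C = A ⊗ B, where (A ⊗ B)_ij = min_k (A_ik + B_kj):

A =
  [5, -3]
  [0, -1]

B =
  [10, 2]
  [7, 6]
A ⊗ B =
  [4, 3]
  [6, 2]

Apply the min-plus product entry-by-entry:
  C[0][0] = min over k of (A[0][0] + B[0][0] = 5 + 10 = 15, A[0][1] + B[1][0] = -3 + 7 = 4) = 4 (attained at k = 1)
  C[0][1] = min over k of (A[0][0] + B[0][1] = 5 + 2 = 7, A[0][1] + B[1][1] = -3 + 6 = 3) = 3 (attained at k = 1)
  C[1][0] = min over k of (A[1][0] + B[0][0] = 0 + 10 = 10, A[1][1] + B[1][0] = -1 + 7 = 6) = 6 (attained at k = 1)
  C[1][1] = min over k of (A[1][0] + B[0][1] = 0 + 2 = 2, A[1][1] + B[1][1] = -1 + 6 = 5) = 2 (attained at k = 0)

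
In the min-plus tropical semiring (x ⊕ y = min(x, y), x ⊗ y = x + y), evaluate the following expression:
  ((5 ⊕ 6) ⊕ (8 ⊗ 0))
((5 ⊕ 6) ⊕ (8 ⊗ 0)) = 5

Expand innermost to outermost. Recall ⊕ takes the minimum of its arguments and ⊗ takes their sum. Working out the expression ((5 ⊕ 6) ⊕ (8 ⊗ 0)) gives 5.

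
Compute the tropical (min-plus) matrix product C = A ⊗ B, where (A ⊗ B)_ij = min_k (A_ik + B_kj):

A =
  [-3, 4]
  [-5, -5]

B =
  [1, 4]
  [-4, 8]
A ⊗ B =
  [-2, 1]
  [-9, -1]

Apply the min-plus product entry-by-entry:
  C[0][0] = min over k of (A[0][0] + B[0][0] = -3 + 1 = -2, A[0][1] + B[1][0] = 4 + -4 = 0) = -2 (attained at k = 0)
  C[0][1] = min over k of (A[0][0] + B[0][1] = -3 + 4 = 1, A[0][1] + B[1][1] = 4 + 8 = 12) = 1 (attained at k = 0)
  C[1][0] = min over k of (A[1][0] + B[0][0] = -5 + 1 = -4, A[1][1] + B[1][0] = -5 + -4 = -9) = -9 (attained at k = 1)
  C[1][1] = min over k of (A[1][0] + B[0][1] = -5 + 4 = -1, A[1][1] + B[1][1] = -5 + 8 = 3) = -1 (attained at k = 0)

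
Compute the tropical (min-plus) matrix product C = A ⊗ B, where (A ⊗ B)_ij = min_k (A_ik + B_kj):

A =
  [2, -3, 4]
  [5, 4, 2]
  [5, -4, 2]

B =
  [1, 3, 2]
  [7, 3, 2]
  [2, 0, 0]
A ⊗ B =
  [3, 0, -1]
  [4, 2, 2]
  [3, -1, -2]

Apply the min-plus product entry-by-entry:
  C[0][0] = min over k of (A[0][0] + B[0][0] = 2 + 1 = 3, A[0][1] + B[1][0] = -3 + 7 = 4, A[0][2] + B[2][0] = 4 + 2 = 6) = 3 (attained at k = 0)
  C[0][1] = min over k of (A[0][0] + B[0][1] = 2 + 3 = 5, A[0][1] + B[1][1] = -3 + 3 = 0, A[0][2] + B[2][1] = 4 + 0 = 4) = 0 (attained at k = 1)
  C[0][2] = min over k of (A[0][0] + B[0][2] = 2 + 2 = 4, A[0][1] + B[1][2] = -3 + 2 = -1, A[0][2] + B[2][2] = 4 + 0 = 4) = -1 (attained at k = 1)
  C[1][0] = min over k of (A[1][0] + B[0][0] = 5 + 1 = 6, A[1][1] + B[1][0] = 4 + 7 = 11, A[1][2] + B[2][0] = 2 + 2 = 4) = 4 (attained at k = 2)
  C[1][1] = min over k of (A[1][0] + B[0][1] = 5 + 3 = 8, A[1][1] + B[1][1] = 4 + 3 = 7, A[1][2] + B[2][1] = 2 + 0 = 2) = 2 (attained at k = 2)
  C[1][2] = min over k of (A[1][0] + B[0][2] = 5 + 2 = 7, A[1][1] + B[1][2] = 4 + 2 = 6, A[1][2] + B[2][2] = 2 + 0 = 2) = 2 (attained at k = 2)
  C[2][0] = min over k of (A[2][0] + B[0][0] = 5 + 1 = 6, A[2][1] + B[1][0] = -4 + 7 = 3, A[2][2] + B[2][0] = 2 + 2 = 4) = 3 (attained at k = 1)
  C[2][1] = min over k of (A[2][0] + B[0][1] = 5 + 3 = 8, A[2][1] + B[1][1] = -4 + 3 = -1, A[2][2] + B[2][1] = 2 + 0 = 2) = -1 (attained at k = 1)
  C[2][2] = min over k of (A[2][0] + B[0][2] = 5 + 2 = 7, A[2][1] + B[1][2] = -4 + 2 = -2, A[2][2] + B[2][2] = 2 + 0 = 2) = -2 (attained at k = 1)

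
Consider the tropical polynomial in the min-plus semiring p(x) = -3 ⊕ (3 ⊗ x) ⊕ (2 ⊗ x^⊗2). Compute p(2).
p(2) = -3

A tropical monomial a ⊗ x^⊗i evaluates to a + i · x. Evaluating each term at x = 2:
  Term 0 contributes -3 + 0 · 2 = -3
  Term 1 contributes 3 + 1 · 2 = 5
  Term 2 contributes 2 + 2 · 2 = 6
p(2) = ⊕ of these = min[-3, 5, 6] = -3.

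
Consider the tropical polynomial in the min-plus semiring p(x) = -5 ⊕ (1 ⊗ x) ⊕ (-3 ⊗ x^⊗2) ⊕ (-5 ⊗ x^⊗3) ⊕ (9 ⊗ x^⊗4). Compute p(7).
p(7) = -5

A tropical monomial a ⊗ x^⊗i evaluates to a + i · x. Evaluating each term at x = 7:
  Term 0 contributes -5 + 0 · 7 = -5
  Term 1 contributes 1 + 1 · 7 = 8
  Term 2 contributes -3 + 2 · 7 = 11
  Term 3 contributes -5 + 3 · 7 = 16
  Term 4 contributes 9 + 4 · 7 = 37
p(7) = ⊕ of these = min[-5, 8, 11, 16, 37] = -5.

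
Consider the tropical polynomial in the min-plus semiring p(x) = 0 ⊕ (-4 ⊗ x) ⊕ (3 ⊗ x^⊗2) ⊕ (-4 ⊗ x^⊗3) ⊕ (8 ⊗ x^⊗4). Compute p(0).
p(0) = -4

A tropical monomial a ⊗ x^⊗i evaluates to a + i · x. Evaluating each term at x = 0:
  Term 0 contributes 0 + 0 · 0 = 0
  Term 1 contributes -4 + 1 · 0 = -4
  Term 2 contributes 3 + 2 · 0 = 3
  Term 3 contributes -4 + 3 · 0 = -4
  Term 4 contributes 8 + 4 · 0 = 8
p(0) = ⊕ of these = min[0, -4, 3, -4, 8] = -4.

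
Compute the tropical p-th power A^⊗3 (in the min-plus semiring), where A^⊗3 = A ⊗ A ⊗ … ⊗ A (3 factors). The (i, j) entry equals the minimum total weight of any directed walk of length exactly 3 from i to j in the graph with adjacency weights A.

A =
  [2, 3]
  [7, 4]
A^⊗3 =
  [6, 7]
  [11, 12]

Each entry (A^⊗3)_ij equals the minimum over all length-3 walks i = v_0 → v_1 → … → v_3 = j of Σ_t A[v_t][v_{t+1}]. For example, for (i, j) = (0, 1) we minimise over 4 possible intermediate vertex sequences; the minimum is 7, attained along the walk 0 → 0 → 0 → 1.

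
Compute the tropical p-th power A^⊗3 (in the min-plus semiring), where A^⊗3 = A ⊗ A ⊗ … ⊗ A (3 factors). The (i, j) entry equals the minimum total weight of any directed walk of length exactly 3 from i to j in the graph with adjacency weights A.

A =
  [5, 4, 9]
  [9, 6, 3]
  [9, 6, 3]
A^⊗3 =
  [15, 13, 10]
  [15, 12, 9]
  [15, 12, 9]

Each entry (A^⊗3)_ij equals the minimum over all length-3 walks i = v_0 → v_1 → … → v_3 = j of Σ_t A[v_t][v_{t+1}]. For example, for (i, j) = (0, 2) we minimise over 9 possible intermediate vertex sequences; the minimum is 10, attained along the walk 0 → 1 → 2 → 2.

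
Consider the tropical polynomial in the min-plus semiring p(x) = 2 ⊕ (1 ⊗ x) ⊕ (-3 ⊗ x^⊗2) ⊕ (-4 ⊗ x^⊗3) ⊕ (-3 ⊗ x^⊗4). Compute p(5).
p(5) = 2

A tropical monomial a ⊗ x^⊗i evaluates to a + i · x. Evaluating each term at x = 5:
  Term 0 contributes 2 + 0 · 5 = 2
  Term 1 contributes 1 + 1 · 5 = 6
  Term 2 contributes -3 + 2 · 5 = 7
  Term 3 contributes -4 + 3 · 5 = 11
  Term 4 contributes -3 + 4 · 5 = 17
p(5) = ⊕ of these = min[2, 6, 7, 11, 17] = 2.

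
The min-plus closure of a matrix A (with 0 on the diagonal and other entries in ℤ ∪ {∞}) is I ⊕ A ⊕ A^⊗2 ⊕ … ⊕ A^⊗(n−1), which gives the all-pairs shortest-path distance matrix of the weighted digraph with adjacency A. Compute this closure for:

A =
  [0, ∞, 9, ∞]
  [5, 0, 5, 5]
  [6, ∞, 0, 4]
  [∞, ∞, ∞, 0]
Closure =
  [0, ∞, 9, 13]
  [5, 0, 5, 5]
  [6, ∞, 0, 4]
  [∞, ∞, ∞, 0]

This is the Floyd-Warshall all-pairs shortest-path computation. For each intermediate vertex k = 0, 1, …, 3, update dist[i][j] ← min(dist[i][j], dist[i][k] + dist[k][j]). The final matrix gives, for each (i, j), the minimum total weight of any directed path from i to j (possibly empty when i = j).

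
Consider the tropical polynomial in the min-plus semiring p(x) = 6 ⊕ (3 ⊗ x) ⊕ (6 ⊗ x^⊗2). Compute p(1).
p(1) = 4

A tropical monomial a ⊗ x^⊗i evaluates to a + i · x. Evaluating each term at x = 1:
  Term 0 contributes 6 + 0 · 1 = 6
  Term 1 contributes 3 + 1 · 1 = 4
  Term 2 contributes 6 + 2 · 1 = 8
p(1) = ⊕ of these = min[6, 4, 8] = 4.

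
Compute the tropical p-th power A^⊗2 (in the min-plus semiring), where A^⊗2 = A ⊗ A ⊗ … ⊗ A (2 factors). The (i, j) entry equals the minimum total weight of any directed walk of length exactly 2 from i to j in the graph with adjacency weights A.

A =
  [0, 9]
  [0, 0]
A^⊗2 =
  [0, 9]
  [0, 0]

Each entry (A^⊗2)_ij equals the minimum over all length-2 walks i = v_0 → v_1 → … → v_2 = j of Σ_t A[v_t][v_{t+1}]. For example, for (i, j) = (0, 1) we minimise over 2 possible intermediate vertex sequences; the minimum is 9, attained along the walk 0 → 0 → 1.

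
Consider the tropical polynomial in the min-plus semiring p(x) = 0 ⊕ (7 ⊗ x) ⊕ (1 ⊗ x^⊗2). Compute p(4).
p(4) = 0

A tropical monomial a ⊗ x^⊗i evaluates to a + i · x. Evaluating each term at x = 4:
  Term 0 contributes 0 + 0 · 4 = 0
  Term 1 contributes 7 + 1 · 4 = 11
  Term 2 contributes 1 + 2 · 4 = 9
p(4) = ⊕ of these = min[0, 11, 9] = 0.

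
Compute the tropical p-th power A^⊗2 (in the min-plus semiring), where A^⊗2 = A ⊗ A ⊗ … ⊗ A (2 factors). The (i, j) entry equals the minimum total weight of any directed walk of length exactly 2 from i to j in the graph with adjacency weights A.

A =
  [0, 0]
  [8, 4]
A^⊗2 =
  [0, 0]
  [8, 8]

Each entry (A^⊗2)_ij equals the minimum over all length-2 walks i = v_0 → v_1 → … → v_2 = j of Σ_t A[v_t][v_{t+1}]. For example, for (i, j) = (0, 1) we minimise over 2 possible intermediate vertex sequences; the minimum is 0, attained along the walk 0 → 0 → 1.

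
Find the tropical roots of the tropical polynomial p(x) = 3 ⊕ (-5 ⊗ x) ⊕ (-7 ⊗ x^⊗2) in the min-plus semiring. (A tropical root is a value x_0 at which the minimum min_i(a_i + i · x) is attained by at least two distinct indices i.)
Roots: {2, 8}

Each tropical root is a break point of the lower envelope of the lines y = a_i + i · x (there are 3 lines, with slopes 0, 1, ..., 2). Only the lines that attain the minimum somewhere contribute to roots; other lines are dominated. Here the surviving (envelope) indices are i = 2, i = 1, i = 0.
Intersections between consecutive envelope lines give the roots: for adjacent envelope indices i < j the intersection is x = (a_i − a_j) / (j − i). Reading off the sorted break points: {2, 8}.
Verification: at each break x_0, at least two indices attain the minimum of min_i(a_i + i · x_0).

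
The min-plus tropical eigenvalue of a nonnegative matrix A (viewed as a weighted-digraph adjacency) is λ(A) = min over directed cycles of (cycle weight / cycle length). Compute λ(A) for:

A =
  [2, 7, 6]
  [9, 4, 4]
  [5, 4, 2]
λ(A) = 2

Enumerate directed cycles and compute their means (weight / length). Sample:
  cycle 0 → 0: weight = 2, length = 1, mean = 2/1 ≈ 2.000
  cycle 1 → 1: weight = 4, length = 1, mean = 4/1 ≈ 4.000
  cycle 2 → 2: weight = 2, length = 1, mean = 2/1 ≈ 2.000
  cycle 0 → 1 → 0: weight = 16, length = 2, mean = 16/2 ≈ 8.000
  cycle 0 → 2 → 0: weight = 11, length = 2, mean = 11/2 ≈ 5.500
  cycle 1 → 0 → 1: weight = 16, length = 2, mean = 16/2 ≈ 8.000
Minimum mean = 2.000, attained e.g. along the cycle 0 → 0 with weight 2 and length 1. So λ(A) = 2/1 = 2.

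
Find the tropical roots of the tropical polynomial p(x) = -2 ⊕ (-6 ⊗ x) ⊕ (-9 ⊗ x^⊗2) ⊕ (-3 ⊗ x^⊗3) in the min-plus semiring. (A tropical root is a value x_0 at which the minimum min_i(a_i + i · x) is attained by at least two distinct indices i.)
Roots: {-6, 3, 4}

Each tropical root is a break point of the lower envelope of the lines y = a_i + i · x (there are 4 lines, with slopes 0, 1, ..., 3). Only the lines that attain the minimum somewhere contribute to roots; other lines are dominated. Here the surviving (envelope) indices are i = 3, i = 2, i = 1, i = 0.
Intersections between consecutive envelope lines give the roots: for adjacent envelope indices i < j the intersection is x = (a_i − a_j) / (j − i). Reading off the sorted break points: {-6, 3, 4}.
Verification: at each break x_0, at least two indices attain the minimum of min_i(a_i + i · x_0).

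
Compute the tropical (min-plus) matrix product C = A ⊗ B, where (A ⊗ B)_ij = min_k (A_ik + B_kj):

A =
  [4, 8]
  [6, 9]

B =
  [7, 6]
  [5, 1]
A ⊗ B =
  [11, 9]
  [13, 10]

Apply the min-plus product entry-by-entry:
  C[0][0] = min over k of (A[0][0] + B[0][0] = 4 + 7 = 11, A[0][1] + B[1][0] = 8 + 5 = 13) = 11 (attained at k = 0)
  C[0][1] = min over k of (A[0][0] + B[0][1] = 4 + 6 = 10, A[0][1] + B[1][1] = 8 + 1 = 9) = 9 (attained at k = 1)
  C[1][0] = min over k of (A[1][0] + B[0][0] = 6 + 7 = 13, A[1][1] + B[1][0] = 9 + 5 = 14) = 13 (attained at k = 0)
  C[1][1] = min over k of (A[1][0] + B[0][1] = 6 + 6 = 12, A[1][1] + B[1][1] = 9 + 1 = 10) = 10 (attained at k = 1)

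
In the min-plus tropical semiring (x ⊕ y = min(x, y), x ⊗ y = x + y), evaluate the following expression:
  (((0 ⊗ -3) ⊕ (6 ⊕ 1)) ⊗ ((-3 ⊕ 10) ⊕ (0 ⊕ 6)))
(((0 ⊗ -3) ⊕ (6 ⊕ 1)) ⊗ ((-3 ⊕ 10) ⊕ (0 ⊕ 6))) = -6

Expand innermost to outermost. Recall ⊕ takes the minimum of its arguments and ⊗ takes their sum. Working out the expression (((0 ⊗ -3) ⊕ (6 ⊕ 1)) ⊗ ((-3 ⊕ 10) ⊕ (0 ⊕ 6))) gives -6.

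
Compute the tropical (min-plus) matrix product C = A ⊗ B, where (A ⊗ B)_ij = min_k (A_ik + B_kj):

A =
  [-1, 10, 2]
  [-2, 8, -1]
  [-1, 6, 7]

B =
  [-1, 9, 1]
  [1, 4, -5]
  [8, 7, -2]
A ⊗ B =
  [-2, 8, 0]
  [-3, 6, -3]
  [-2, 8, 0]

Apply the min-plus product entry-by-entry:
  C[0][0] = min over k of (A[0][0] + B[0][0] = -1 + -1 = -2, A[0][1] + B[1][0] = 10 + 1 = 11, A[0][2] + B[2][0] = 2 + 8 = 10) = -2 (attained at k = 0)
  C[0][1] = min over k of (A[0][0] + B[0][1] = -1 + 9 = 8, A[0][1] + B[1][1] = 10 + 4 = 14, A[0][2] + B[2][1] = 2 + 7 = 9) = 8 (attained at k = 0)
  C[0][2] = min over k of (A[0][0] + B[0][2] = -1 + 1 = 0, A[0][1] + B[1][2] = 10 + -5 = 5, A[0][2] + B[2][2] = 2 + -2 = 0) = 0 (attained at k = 0)
  C[1][0] = min over k of (A[1][0] + B[0][0] = -2 + -1 = -3, A[1][1] + B[1][0] = 8 + 1 = 9, A[1][2] + B[2][0] = -1 + 8 = 7) = -3 (attained at k = 0)
  C[1][1] = min over k of (A[1][0] + B[0][1] = -2 + 9 = 7, A[1][1] + B[1][1] = 8 + 4 = 12, A[1][2] + B[2][1] = -1 + 7 = 6) = 6 (attained at k = 2)
  C[1][2] = min over k of (A[1][0] + B[0][2] = -2 + 1 = -1, A[1][1] + B[1][2] = 8 + -5 = 3, A[1][2] + B[2][2] = -1 + -2 = -3) = -3 (attained at k = 2)
  C[2][0] = min over k of (A[2][0] + B[0][0] = -1 + -1 = -2, A[2][1] + B[1][0] = 6 + 1 = 7, A[2][2] + B[2][0] = 7 + 8 = 15) = -2 (attained at k = 0)
  C[2][1] = min over k of (A[2][0] + B[0][1] = -1 + 9 = 8, A[2][1] + B[1][1] = 6 + 4 = 10, A[2][2] + B[2][1] = 7 + 7 = 14) = 8 (attained at k = 0)
  C[2][2] = min over k of (A[2][0] + B[0][2] = -1 + 1 = 0, A[2][1] + B[1][2] = 6 + -5 = 1, A[2][2] + B[2][2] = 7 + -2 = 5) = 0 (attained at k = 0)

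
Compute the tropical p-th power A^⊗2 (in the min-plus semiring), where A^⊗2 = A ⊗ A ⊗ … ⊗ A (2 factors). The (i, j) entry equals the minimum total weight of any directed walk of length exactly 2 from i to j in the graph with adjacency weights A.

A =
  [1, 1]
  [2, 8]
A^⊗2 =
  [2, 2]
  [3, 3]

Each entry (A^⊗2)_ij equals the minimum over all length-2 walks i = v_0 → v_1 → … → v_2 = j of Σ_t A[v_t][v_{t+1}]. For example, for (i, j) = (0, 1) we minimise over 2 possible intermediate vertex sequences; the minimum is 2, attained along the walk 0 → 0 → 1.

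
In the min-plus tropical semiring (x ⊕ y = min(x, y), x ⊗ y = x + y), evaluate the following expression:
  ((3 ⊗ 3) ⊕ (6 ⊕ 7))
((3 ⊗ 3) ⊕ (6 ⊕ 7)) = 6

Expand innermost to outermost. Recall ⊕ takes the minimum of its arguments and ⊗ takes their sum. Working out the expression ((3 ⊗ 3) ⊕ (6 ⊕ 7)) gives 6.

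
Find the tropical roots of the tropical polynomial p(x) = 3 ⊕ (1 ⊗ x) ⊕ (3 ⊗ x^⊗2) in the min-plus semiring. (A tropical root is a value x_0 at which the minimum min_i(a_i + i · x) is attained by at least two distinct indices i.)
Roots: {-2, 2}

Each tropical root is a break point of the lower envelope of the lines y = a_i + i · x (there are 3 lines, with slopes 0, 1, ..., 2). Only the lines that attain the minimum somewhere contribute to roots; other lines are dominated. Here the surviving (envelope) indices are i = 2, i = 1, i = 0.
Intersections between consecutive envelope lines give the roots: for adjacent envelope indices i < j the intersection is x = (a_i − a_j) / (j − i). Reading off the sorted break points: {-2, 2}.
Verification: at each break x_0, at least two indices attain the minimum of min_i(a_i + i · x_0).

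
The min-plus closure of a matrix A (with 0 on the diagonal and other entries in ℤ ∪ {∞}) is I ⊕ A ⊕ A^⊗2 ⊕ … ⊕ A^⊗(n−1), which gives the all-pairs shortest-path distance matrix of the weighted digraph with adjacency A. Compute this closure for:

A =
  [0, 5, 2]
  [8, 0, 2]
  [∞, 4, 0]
Closure =
  [0, 5, 2]
  [8, 0, 2]
  [12, 4, 0]

This is the Floyd-Warshall all-pairs shortest-path computation. For each intermediate vertex k = 0, 1, …, 2, update dist[i][j] ← min(dist[i][j], dist[i][k] + dist[k][j]). The final matrix gives, for each (i, j), the minimum total weight of any directed path from i to j (possibly empty when i = j).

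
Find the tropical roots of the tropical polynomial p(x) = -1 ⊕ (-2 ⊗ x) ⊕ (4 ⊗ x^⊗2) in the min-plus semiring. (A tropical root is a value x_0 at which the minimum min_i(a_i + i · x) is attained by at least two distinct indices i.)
Roots: {-6, 1}

Each tropical root is a break point of the lower envelope of the lines y = a_i + i · x (there are 3 lines, with slopes 0, 1, ..., 2). Only the lines that attain the minimum somewhere contribute to roots; other lines are dominated. Here the surviving (envelope) indices are i = 2, i = 1, i = 0.
Intersections between consecutive envelope lines give the roots: for adjacent envelope indices i < j the intersection is x = (a_i − a_j) / (j − i). Reading off the sorted break points: {-6, 1}.
Verification: at each break x_0, at least two indices attain the minimum of min_i(a_i + i · x_0).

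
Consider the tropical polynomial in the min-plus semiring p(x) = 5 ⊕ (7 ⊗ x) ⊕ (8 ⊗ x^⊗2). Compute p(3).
p(3) = 5

A tropical monomial a ⊗ x^⊗i evaluates to a + i · x. Evaluating each term at x = 3:
  Term 0 contributes 5 + 0 · 3 = 5
  Term 1 contributes 7 + 1 · 3 = 10
  Term 2 contributes 8 + 2 · 3 = 14
p(3) = ⊕ of these = min[5, 10, 14] = 5.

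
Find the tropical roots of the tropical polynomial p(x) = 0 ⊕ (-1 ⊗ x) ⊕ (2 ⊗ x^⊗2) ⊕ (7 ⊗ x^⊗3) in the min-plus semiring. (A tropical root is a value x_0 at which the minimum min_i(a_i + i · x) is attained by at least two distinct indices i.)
Roots: {-5, -3, 1}

Each tropical root is a break point of the lower envelope of the lines y = a_i + i · x (there are 4 lines, with slopes 0, 1, ..., 3). Only the lines that attain the minimum somewhere contribute to roots; other lines are dominated. Here the surviving (envelope) indices are i = 3, i = 2, i = 1, i = 0.
Intersections between consecutive envelope lines give the roots: for adjacent envelope indices i < j the intersection is x = (a_i − a_j) / (j − i). Reading off the sorted break points: {-5, -3, 1}.
Verification: at each break x_0, at least two indices attain the minimum of min_i(a_i + i · x_0).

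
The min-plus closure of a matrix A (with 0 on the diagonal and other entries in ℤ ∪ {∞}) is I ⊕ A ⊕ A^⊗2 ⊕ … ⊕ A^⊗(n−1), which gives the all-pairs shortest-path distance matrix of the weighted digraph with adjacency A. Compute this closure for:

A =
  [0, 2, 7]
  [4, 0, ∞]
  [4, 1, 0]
Closure =
  [0, 2, 7]
  [4, 0, 11]
  [4, 1, 0]

This is the Floyd-Warshall all-pairs shortest-path computation. For each intermediate vertex k = 0, 1, …, 2, update dist[i][j] ← min(dist[i][j], dist[i][k] + dist[k][j]). The final matrix gives, for each (i, j), the minimum total weight of any directed path from i to j (possibly empty when i = j).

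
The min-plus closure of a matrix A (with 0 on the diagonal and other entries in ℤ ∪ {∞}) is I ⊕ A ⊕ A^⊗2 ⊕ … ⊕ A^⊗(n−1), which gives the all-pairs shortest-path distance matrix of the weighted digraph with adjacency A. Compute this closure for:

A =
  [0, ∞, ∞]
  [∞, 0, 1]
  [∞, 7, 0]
Closure =
  [0, ∞, ∞]
  [∞, 0, 1]
  [∞, 7, 0]

This is the Floyd-Warshall all-pairs shortest-path computation. For each intermediate vertex k = 0, 1, …, 2, update dist[i][j] ← min(dist[i][j], dist[i][k] + dist[k][j]). The final matrix gives, for each (i, j), the minimum total weight of any directed path from i to j (possibly empty when i = j).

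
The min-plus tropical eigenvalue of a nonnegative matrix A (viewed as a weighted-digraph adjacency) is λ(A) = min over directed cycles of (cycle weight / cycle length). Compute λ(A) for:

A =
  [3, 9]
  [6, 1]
λ(A) = 1

Enumerate directed cycles and compute their means (weight / length). Sample:
  cycle 0 → 0: weight = 3, length = 1, mean = 3/1 ≈ 3.000
  cycle 1 → 1: weight = 1, length = 1, mean = 1/1 ≈ 1.000
  cycle 0 → 1 → 0: weight = 15, length = 2, mean = 15/2 ≈ 7.500
  cycle 1 → 0 → 1: weight = 15, length = 2, mean = 15/2 ≈ 7.500
Minimum mean = 1.000, attained e.g. along the cycle 1 → 1 with weight 1 and length 1. So λ(A) = 1/1 = 1.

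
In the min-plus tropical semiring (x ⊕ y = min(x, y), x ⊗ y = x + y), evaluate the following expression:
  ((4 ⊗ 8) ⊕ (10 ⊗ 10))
((4 ⊗ 8) ⊕ (10 ⊗ 10)) = 12

Expand innermost to outermost. Recall ⊕ takes the minimum of its arguments and ⊗ takes their sum. Working out the expression ((4 ⊗ 8) ⊕ (10 ⊗ 10)) gives 12.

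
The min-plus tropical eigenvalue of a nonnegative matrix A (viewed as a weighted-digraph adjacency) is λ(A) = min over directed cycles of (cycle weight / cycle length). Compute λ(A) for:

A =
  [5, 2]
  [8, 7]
λ(A) = 5

Enumerate directed cycles and compute their means (weight / length). Sample:
  cycle 0 → 0: weight = 5, length = 1, mean = 5/1 ≈ 5.000
  cycle 1 → 1: weight = 7, length = 1, mean = 7/1 ≈ 7.000
  cycle 0 → 1 → 0: weight = 10, length = 2, mean = 10/2 ≈ 5.000
  cycle 1 → 0 → 1: weight = 10, length = 2, mean = 10/2 ≈ 5.000
Minimum mean = 5.000, attained e.g. along the cycle 0 → 0 with weight 5 and length 1. So λ(A) = 5/1 = 5.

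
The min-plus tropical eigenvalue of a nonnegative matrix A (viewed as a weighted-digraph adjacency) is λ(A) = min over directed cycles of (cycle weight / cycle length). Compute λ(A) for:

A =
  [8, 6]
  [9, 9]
λ(A) = 15/2

Enumerate directed cycles and compute their means (weight / length). Sample:
  cycle 0 → 0: weight = 8, length = 1, mean = 8/1 ≈ 8.000
  cycle 1 → 1: weight = 9, length = 1, mean = 9/1 ≈ 9.000
  cycle 0 → 1 → 0: weight = 15, length = 2, mean = 15/2 ≈ 7.500
  cycle 1 → 0 → 1: weight = 15, length = 2, mean = 15/2 ≈ 7.500
Minimum mean = 7.500, attained e.g. along the cycle 0 → 1 → 0 with weight 15 and length 2. So λ(A) = 15/2 = 15/2.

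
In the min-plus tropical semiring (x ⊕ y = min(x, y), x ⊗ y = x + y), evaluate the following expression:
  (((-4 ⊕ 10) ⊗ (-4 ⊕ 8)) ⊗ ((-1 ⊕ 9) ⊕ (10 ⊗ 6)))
(((-4 ⊕ 10) ⊗ (-4 ⊕ 8)) ⊗ ((-1 ⊕ 9) ⊕ (10 ⊗ 6))) = -9

Expand innermost to outermost. Recall ⊕ takes the minimum of its arguments and ⊗ takes their sum. Working out the expression (((-4 ⊕ 10) ⊗ (-4 ⊕ 8)) ⊗ ((-1 ⊕ 9) ⊕ (10 ⊗ 6))) gives -9.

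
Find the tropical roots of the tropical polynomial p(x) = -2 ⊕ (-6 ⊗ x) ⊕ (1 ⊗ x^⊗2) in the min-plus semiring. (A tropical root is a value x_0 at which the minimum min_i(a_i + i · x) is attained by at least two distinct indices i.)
Roots: {-7, 4}

Each tropical root is a break point of the lower envelope of the lines y = a_i + i · x (there are 3 lines, with slopes 0, 1, ..., 2). Only the lines that attain the minimum somewhere contribute to roots; other lines are dominated. Here the surviving (envelope) indices are i = 2, i = 1, i = 0.
Intersections between consecutive envelope lines give the roots: for adjacent envelope indices i < j the intersection is x = (a_i − a_j) / (j − i). Reading off the sorted break points: {-7, 4}.
Verification: at each break x_0, at least two indices attain the minimum of min_i(a_i + i · x_0).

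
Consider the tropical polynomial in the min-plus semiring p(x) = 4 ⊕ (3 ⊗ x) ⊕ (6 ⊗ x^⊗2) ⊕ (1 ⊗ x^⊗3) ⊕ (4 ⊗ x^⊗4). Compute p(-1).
p(-1) = -2

A tropical monomial a ⊗ x^⊗i evaluates to a + i · x. Evaluating each term at x = -1:
  Term 0 contributes 4 + 0 · -1 = 4
  Term 1 contributes 3 + 1 · -1 = 2
  Term 2 contributes 6 + 2 · -1 = 4
  Term 3 contributes 1 + 3 · -1 = -2
  Term 4 contributes 4 + 4 · -1 = 0
p(-1) = ⊕ of these = min[4, 2, 4, -2, 0] = -2.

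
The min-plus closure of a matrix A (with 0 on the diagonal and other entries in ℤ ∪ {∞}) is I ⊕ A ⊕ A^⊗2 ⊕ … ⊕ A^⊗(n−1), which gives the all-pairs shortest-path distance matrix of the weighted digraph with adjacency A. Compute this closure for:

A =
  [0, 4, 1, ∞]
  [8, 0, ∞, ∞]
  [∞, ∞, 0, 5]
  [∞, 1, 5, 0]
Closure =
  [0, 4, 1, 6]
  [8, 0, 9, 14]
  [14, 6, 0, 5]
  [9, 1, 5, 0]

This is the Floyd-Warshall all-pairs shortest-path computation. For each intermediate vertex k = 0, 1, …, 3, update dist[i][j] ← min(dist[i][j], dist[i][k] + dist[k][j]). The final matrix gives, for each (i, j), the minimum total weight of any directed path from i to j (possibly empty when i = j).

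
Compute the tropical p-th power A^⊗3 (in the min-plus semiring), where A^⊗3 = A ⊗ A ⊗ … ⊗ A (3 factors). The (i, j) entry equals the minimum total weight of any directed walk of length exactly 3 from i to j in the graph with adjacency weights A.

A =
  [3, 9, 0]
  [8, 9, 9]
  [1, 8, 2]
A^⊗3 =
  [3, 10, 1]
  [9, 16, 10]
  [2, 9, 3]

Each entry (A^⊗3)_ij equals the minimum over all length-3 walks i = v_0 → v_1 → … → v_3 = j of Σ_t A[v_t][v_{t+1}]. For example, for (i, j) = (0, 2) we minimise over 9 possible intermediate vertex sequences; the minimum is 1, attained along the walk 0 → 2 → 0 → 2.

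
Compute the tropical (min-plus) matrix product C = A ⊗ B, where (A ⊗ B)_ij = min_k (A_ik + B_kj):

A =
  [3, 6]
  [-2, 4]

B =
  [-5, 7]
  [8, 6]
A ⊗ B =
  [-2, 10]
  [-7, 5]

Apply the min-plus product entry-by-entry:
  C[0][0] = min over k of (A[0][0] + B[0][0] = 3 + -5 = -2, A[0][1] + B[1][0] = 6 + 8 = 14) = -2 (attained at k = 0)
  C[0][1] = min over k of (A[0][0] + B[0][1] = 3 + 7 = 10, A[0][1] + B[1][1] = 6 + 6 = 12) = 10 (attained at k = 0)
  C[1][0] = min over k of (A[1][0] + B[0][0] = -2 + -5 = -7, A[1][1] + B[1][0] = 4 + 8 = 12) = -7 (attained at k = 0)
  C[1][1] = min over k of (A[1][0] + B[0][1] = -2 + 7 = 5, A[1][1] + B[1][1] = 4 + 6 = 10) = 5 (attained at k = 0)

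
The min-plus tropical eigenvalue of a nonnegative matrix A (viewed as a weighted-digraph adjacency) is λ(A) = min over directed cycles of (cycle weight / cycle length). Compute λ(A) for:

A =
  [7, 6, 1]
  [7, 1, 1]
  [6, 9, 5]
λ(A) = 1

Enumerate directed cycles and compute their means (weight / length). Sample:
  cycle 0 → 0: weight = 7, length = 1, mean = 7/1 ≈ 7.000
  cycle 1 → 1: weight = 1, length = 1, mean = 1/1 ≈ 1.000
  cycle 2 → 2: weight = 5, length = 1, mean = 5/1 ≈ 5.000
  cycle 0 → 1 → 0: weight = 13, length = 2, mean = 13/2 ≈ 6.500
  cycle 0 → 2 → 0: weight = 7, length = 2, mean = 7/2 ≈ 3.500
  cycle 1 → 0 → 1: weight = 13, length = 2, mean = 13/2 ≈ 6.500
Minimum mean = 1.000, attained e.g. along the cycle 1 → 1 with weight 1 and length 1. So λ(A) = 1/1 = 1.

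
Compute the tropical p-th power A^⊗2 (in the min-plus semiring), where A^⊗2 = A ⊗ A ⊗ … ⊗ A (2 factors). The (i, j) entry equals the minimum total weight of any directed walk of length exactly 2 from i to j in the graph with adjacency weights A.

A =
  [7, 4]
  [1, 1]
A^⊗2 =
  [5, 5]
  [2, 2]

Each entry (A^⊗2)_ij equals the minimum over all length-2 walks i = v_0 → v_1 → … → v_2 = j of Σ_t A[v_t][v_{t+1}]. For example, for (i, j) = (0, 1) we minimise over 2 possible intermediate vertex sequences; the minimum is 5, attained along the walk 0 → 1 → 1.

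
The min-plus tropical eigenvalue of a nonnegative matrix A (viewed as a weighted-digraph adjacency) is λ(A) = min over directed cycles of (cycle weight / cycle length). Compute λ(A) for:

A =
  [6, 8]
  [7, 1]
λ(A) = 1

Enumerate directed cycles and compute their means (weight / length). Sample:
  cycle 0 → 0: weight = 6, length = 1, mean = 6/1 ≈ 6.000
  cycle 1 → 1: weight = 1, length = 1, mean = 1/1 ≈ 1.000
  cycle 0 → 1 → 0: weight = 15, length = 2, mean = 15/2 ≈ 7.500
  cycle 1 → 0 → 1: weight = 15, length = 2, mean = 15/2 ≈ 7.500
Minimum mean = 1.000, attained e.g. along the cycle 1 → 1 with weight 1 and length 1. So λ(A) = 1/1 = 1.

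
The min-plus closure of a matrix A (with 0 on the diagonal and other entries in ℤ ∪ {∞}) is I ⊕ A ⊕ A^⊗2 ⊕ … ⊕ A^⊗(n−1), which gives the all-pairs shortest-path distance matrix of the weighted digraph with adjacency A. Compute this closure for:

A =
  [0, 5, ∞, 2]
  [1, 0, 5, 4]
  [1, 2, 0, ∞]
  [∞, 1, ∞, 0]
Closure =
  [0, 3, 8, 2]
  [1, 0, 5, 3]
  [1, 2, 0, 3]
  [2, 1, 6, 0]

This is the Floyd-Warshall all-pairs shortest-path computation. For each intermediate vertex k = 0, 1, …, 3, update dist[i][j] ← min(dist[i][j], dist[i][k] + dist[k][j]). The final matrix gives, for each (i, j), the minimum total weight of any directed path from i to j (possibly empty when i = j).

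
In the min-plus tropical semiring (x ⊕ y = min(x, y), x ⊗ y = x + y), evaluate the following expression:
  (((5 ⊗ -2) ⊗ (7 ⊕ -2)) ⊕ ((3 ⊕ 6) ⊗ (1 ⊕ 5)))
(((5 ⊗ -2) ⊗ (7 ⊕ -2)) ⊕ ((3 ⊕ 6) ⊗ (1 ⊕ 5))) = 1

Expand innermost to outermost. Recall ⊕ takes the minimum of its arguments and ⊗ takes their sum. Working out the expression (((5 ⊗ -2) ⊗ (7 ⊕ -2)) ⊕ ((3 ⊕ 6) ⊗ (1 ⊕ 5))) gives 1.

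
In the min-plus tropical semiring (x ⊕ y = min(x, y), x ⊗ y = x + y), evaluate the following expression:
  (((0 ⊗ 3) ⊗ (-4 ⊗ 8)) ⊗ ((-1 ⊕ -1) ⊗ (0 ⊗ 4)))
(((0 ⊗ 3) ⊗ (-4 ⊗ 8)) ⊗ ((-1 ⊕ -1) ⊗ (0 ⊗ 4))) = 10

Expand innermost to outermost. Recall ⊕ takes the minimum of its arguments and ⊗ takes their sum. Working out the expression (((0 ⊗ 3) ⊗ (-4 ⊗ 8)) ⊗ ((-1 ⊕ -1) ⊗ (0 ⊗ 4))) gives 10.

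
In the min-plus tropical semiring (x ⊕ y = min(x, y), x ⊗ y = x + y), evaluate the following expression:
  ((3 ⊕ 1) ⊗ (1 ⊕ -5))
((3 ⊕ 1) ⊗ (1 ⊕ -5)) = -4

Expand innermost to outermost. Recall ⊕ takes the minimum of its arguments and ⊗ takes their sum. Working out the expression ((3 ⊕ 1) ⊗ (1 ⊕ -5)) gives -4.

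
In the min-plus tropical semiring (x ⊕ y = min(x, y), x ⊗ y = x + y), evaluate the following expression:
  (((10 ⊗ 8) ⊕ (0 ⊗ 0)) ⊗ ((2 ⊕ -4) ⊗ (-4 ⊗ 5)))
(((10 ⊗ 8) ⊕ (0 ⊗ 0)) ⊗ ((2 ⊕ -4) ⊗ (-4 ⊗ 5))) = -3

Expand innermost to outermost. Recall ⊕ takes the minimum of its arguments and ⊗ takes their sum. Working out the expression (((10 ⊗ 8) ⊕ (0 ⊗ 0)) ⊗ ((2 ⊕ -4) ⊗ (-4 ⊗ 5))) gives -3.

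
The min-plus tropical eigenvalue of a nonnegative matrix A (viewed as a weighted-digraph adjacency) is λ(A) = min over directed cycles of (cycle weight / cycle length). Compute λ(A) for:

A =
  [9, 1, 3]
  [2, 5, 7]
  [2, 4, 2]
λ(A) = 3/2

Enumerate directed cycles and compute their means (weight / length). Sample:
  cycle 0 → 0: weight = 9, length = 1, mean = 9/1 ≈ 9.000
  cycle 1 → 1: weight = 5, length = 1, mean = 5/1 ≈ 5.000
  cycle 2 → 2: weight = 2, length = 1, mean = 2/1 ≈ 2.000
  cycle 0 → 1 → 0: weight = 3, length = 2, mean = 3/2 ≈ 1.500
  cycle 0 → 2 → 0: weight = 5, length = 2, mean = 5/2 ≈ 2.500
  cycle 1 → 0 → 1: weight = 3, length = 2, mean = 3/2 ≈ 1.500
Minimum mean = 1.500, attained e.g. along the cycle 0 → 1 → 0 with weight 3 and length 2. So λ(A) = 3/2 = 3/2.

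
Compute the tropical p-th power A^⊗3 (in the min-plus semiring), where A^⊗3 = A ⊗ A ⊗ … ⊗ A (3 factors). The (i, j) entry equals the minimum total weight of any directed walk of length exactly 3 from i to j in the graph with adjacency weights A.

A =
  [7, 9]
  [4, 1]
A^⊗3 =
  [14, 11]
  [6, 3]

Each entry (A^⊗3)_ij equals the minimum over all length-3 walks i = v_0 → v_1 → … → v_3 = j of Σ_t A[v_t][v_{t+1}]. For example, for (i, j) = (0, 1) we minimise over 4 possible intermediate vertex sequences; the minimum is 11, attained along the walk 0 → 1 → 1 → 1.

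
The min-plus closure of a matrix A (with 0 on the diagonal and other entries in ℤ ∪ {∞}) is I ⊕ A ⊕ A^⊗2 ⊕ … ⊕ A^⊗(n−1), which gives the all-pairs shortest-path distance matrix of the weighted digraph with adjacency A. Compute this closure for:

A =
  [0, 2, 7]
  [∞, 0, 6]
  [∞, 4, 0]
Closure =
  [0, 2, 7]
  [∞, 0, 6]
  [∞, 4, 0]

This is the Floyd-Warshall all-pairs shortest-path computation. For each intermediate vertex k = 0, 1, …, 2, update dist[i][j] ← min(dist[i][j], dist[i][k] + dist[k][j]). The final matrix gives, for each (i, j), the minimum total weight of any directed path from i to j (possibly empty when i = j).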